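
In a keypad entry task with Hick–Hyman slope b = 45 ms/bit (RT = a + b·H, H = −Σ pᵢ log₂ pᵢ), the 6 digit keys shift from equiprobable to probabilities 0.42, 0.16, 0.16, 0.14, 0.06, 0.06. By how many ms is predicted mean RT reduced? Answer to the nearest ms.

15 ms

Equiprobable entropy H₀ = log₂ 6 = 2.5850 bits.
Skewed entropy H = −Σ pᵢ log₂ pᵢ = 2.2559 bits.
ΔRT = b·(H₀ − H) = 45 × 0.3291 = 14.81 ms.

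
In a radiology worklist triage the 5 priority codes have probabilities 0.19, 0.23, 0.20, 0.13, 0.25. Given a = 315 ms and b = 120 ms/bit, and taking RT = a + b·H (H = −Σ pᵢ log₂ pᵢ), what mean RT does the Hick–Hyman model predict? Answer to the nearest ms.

590 ms

Entropy contributions −pᵢ log₂ pᵢ: 0.4552, 0.4877, 0.4644, 0.3826, 0.5000; sum H = 2.2899 bits.
RT = a + bH = 315 + 120·2.2899 = 589.79 ms.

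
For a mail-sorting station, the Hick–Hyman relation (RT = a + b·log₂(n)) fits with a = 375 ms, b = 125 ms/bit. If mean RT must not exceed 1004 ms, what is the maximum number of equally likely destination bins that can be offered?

125·log₂ n ≤ 1004 − 375 = 629, giving log₂ n ≤ 5.0320 and n ≤ 32.718. The largest whole number is 32.

32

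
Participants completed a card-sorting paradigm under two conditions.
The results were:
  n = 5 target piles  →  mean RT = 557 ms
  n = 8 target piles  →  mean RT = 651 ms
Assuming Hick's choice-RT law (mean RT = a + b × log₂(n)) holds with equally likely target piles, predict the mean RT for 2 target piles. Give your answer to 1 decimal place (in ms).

With log₂ n on the abscissa the relation is linear; from the two conditions:
  b = (651 − 557) / (log₂ 8 − log₂ 5) = 94 / (3 − 2.3219) = 138.628 ms/bit
  a = 557 − 138.628 × 2.3219 = 235.115 ms
Then RT(2) = 235.115 + 138.628 × log₂ 2 = 235.115 + 138.628 × 1 ≈ 373.743 ms.

373.7 ms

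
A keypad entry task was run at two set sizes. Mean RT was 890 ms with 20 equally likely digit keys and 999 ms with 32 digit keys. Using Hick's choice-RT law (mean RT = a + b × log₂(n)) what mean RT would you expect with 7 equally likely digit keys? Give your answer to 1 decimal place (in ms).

646.5 ms

RT is linear in log₂ n, so two points fix the line:
  b = (999 − 890) / (log₂ 32 − log₂ 20) = 109 / (5 − 4.3219) = 160.750 ms/bit
  a = 890 − 160.750 × 4.3219 = 195.250 ms
Then RT(7) = 195.250 + 160.750 × log₂ 7 = 195.250 + 160.750 × 2.8074 ≈ 646.532 ms.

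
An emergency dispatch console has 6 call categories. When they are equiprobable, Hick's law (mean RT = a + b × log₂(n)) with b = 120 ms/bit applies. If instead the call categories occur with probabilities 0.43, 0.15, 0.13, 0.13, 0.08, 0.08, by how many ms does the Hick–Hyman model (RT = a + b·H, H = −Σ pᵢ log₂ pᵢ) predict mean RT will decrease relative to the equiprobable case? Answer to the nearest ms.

The RT saving is b·ΔH. Equiprobable H₀ = log₂(6) = 2.5850 bits; with the given probabilities H = 2.2824 bits.
b·(H₀ − H) = 120 × (2.5850 − 2.2824) = 36.31 ms.

36 ms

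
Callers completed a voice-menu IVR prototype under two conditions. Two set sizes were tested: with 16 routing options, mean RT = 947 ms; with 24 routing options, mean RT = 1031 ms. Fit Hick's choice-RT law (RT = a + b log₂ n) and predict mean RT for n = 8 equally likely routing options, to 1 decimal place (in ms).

With log₂ n on the abscissa the relation is linear; from the two conditions:
  b = (1031 − 947) / (log₂ 24 − log₂ 16) = 84 / (4.5850 − 4) = 143.599 ms/bit
  a = 947 − 143.599 × 4 = 372.604 ms
Then RT(8) = 372.604 + 143.599 × log₂ 8 = 372.604 + 143.599 × 3 ≈ 803.401 ms.

803.4 ms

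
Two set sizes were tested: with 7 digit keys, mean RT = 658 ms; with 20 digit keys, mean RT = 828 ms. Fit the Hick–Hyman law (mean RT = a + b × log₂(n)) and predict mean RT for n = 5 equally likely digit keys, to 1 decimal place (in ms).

603.5 ms

With log₂ n on the abscissa the relation is linear; from the two conditions:
  b = (828 − 658) / (log₂ 20 − log₂ 7) = 170 / (4.3219 − 2.8074) = 112.243 ms/bit
  a = 658 − 112.243 × 2.8074 = 342.895 ms
Then RT(5) = 342.895 + 112.243 × log₂ 5 = 342.895 + 112.243 × 2.3219 ≈ 603.514 ms.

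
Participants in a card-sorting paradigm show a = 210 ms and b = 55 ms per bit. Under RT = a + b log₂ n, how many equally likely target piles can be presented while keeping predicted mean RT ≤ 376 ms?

8

Information budget: (376 − 210)/55 = 3.0182 bits, so n ≤ 2^3.0182 = 8.101 → at most 8.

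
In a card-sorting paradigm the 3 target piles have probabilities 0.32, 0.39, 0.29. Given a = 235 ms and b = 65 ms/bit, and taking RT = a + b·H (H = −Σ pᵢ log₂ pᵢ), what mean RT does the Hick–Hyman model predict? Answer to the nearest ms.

337 ms

H = 0.32·log₂(1/0.32) + 0.39·log₂(1/0.39) + 0.29·log₂(1/0.29) = 1.5737 bits.
RT = 235 + 65 × 1.5737 = 337.29 ms.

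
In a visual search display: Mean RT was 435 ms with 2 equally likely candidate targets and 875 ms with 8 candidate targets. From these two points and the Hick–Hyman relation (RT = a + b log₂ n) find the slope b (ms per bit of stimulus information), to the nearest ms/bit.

The slope on a log₂ axis is (875 − 435) / (3 − 1) = 220 ms/bit.

220 ms/bit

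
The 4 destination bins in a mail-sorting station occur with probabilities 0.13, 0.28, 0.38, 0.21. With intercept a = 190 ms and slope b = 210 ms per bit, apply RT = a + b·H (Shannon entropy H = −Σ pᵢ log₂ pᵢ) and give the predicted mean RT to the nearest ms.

589 ms

H = 0.13·log₂(1/0.13) + 0.28·log₂(1/0.28) + 0.38·log₂(1/0.38) + 0.21·log₂(1/0.21) = 1.9001 bits.
RT = 190 + 210 × 1.9001 = 589.03 ms.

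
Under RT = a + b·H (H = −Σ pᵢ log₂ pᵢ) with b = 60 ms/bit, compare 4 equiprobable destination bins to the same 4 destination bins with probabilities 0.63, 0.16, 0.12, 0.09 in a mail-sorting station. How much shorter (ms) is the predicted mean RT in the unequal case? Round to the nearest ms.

29 ms

The RT saving is b·ΔH. Equiprobable H₀ = log₂(4) = 2.0000 bits; with the given probabilities H = 1.5227 bits.
b·(H₀ − H) = 60 × (2.0000 − 1.5227) = 28.64 ms.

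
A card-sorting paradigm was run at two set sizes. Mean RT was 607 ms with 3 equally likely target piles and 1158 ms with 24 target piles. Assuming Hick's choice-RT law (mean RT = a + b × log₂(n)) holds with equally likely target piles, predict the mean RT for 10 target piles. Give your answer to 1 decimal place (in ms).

Solve the two-equation system in a and b:
  b = (1158 − 607) / (log₂ 24 − log₂ 3) = 551 / (4.5850 − 1.5850) = 183.667 ms/bit
  a = 607 − 183.667 × 1.5850 = 315.895 ms
Then RT(10) = 315.895 + 183.667 × log₂ 10 = 315.895 + 183.667 × 3.3219 ≈ 926.023 ms.

926.0 ms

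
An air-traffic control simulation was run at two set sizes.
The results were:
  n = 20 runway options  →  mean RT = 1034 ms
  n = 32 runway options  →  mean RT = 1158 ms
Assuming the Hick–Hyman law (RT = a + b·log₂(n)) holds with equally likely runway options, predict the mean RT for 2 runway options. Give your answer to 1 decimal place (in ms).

426.5 ms

Solve the two-equation system in a and b:
  b = (1158 − 1034) / (log₂ 32 − log₂ 20) = 124 / (5 − 4.3219) = 182.871 ms/bit
  a = 1034 − 182.871 × 4.3219 = 243.643 ms
Then RT(2) = 243.643 + 182.871 × log₂ 2 = 243.643 + 182.871 × 1 ≈ 426.514 ms.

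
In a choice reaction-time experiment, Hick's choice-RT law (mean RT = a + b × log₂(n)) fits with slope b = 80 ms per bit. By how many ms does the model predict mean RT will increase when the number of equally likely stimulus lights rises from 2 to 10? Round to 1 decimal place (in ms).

Only the slope matters, since a is common to both: ΔRT = b·log₂(n₂/n₁).
log₂(10) − log₂(2) = 3.3219 − 1 = 2.3219.
ΔRT = 80 × 2.3219 = 185.754 ms.

185.8 ms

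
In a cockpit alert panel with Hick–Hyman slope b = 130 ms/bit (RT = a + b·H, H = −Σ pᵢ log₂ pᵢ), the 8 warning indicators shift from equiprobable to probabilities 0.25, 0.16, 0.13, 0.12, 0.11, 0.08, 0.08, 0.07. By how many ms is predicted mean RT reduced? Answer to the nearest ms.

16 ms

Equiprobable entropy H₀ = log₂ 8 = 3.0000 bits.
Skewed entropy H = −Σ pᵢ log₂ pᵢ = 2.8746 bits.
ΔRT = b·(H₀ − H) = 130 × 0.1254 = 16.30 ms.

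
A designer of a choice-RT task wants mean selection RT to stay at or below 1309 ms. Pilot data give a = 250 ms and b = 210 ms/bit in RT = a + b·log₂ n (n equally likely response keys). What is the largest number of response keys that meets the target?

210·log₂ n ≤ 1309 − 250 = 1059, giving log₂ n ≤ 5.0429 and n ≤ 32.965. The largest whole number is 32.

32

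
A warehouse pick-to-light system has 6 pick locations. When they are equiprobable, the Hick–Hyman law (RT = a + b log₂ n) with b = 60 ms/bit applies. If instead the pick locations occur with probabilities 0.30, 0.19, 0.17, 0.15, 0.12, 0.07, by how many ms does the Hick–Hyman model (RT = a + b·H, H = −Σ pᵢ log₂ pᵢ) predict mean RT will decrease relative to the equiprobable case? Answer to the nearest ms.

8 ms

Equiprobable entropy H₀ = log₂ 6 = 2.5850 bits.
Skewed entropy H = −Σ pᵢ log₂ pᵢ = 2.4571 bits.
ΔRT = b·(H₀ − H) = 60 × 0.1279 = 7.67 ms.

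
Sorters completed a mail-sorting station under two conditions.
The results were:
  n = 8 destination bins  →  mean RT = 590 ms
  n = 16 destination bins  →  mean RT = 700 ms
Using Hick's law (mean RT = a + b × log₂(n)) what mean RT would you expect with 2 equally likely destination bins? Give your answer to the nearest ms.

370 ms

Solve the two-equation system in a and b:
  b = (700 − 590) / (log₂ 16 − log₂ 8) = 110 / (4 − 3) = 110 ms/bit
  a = 590 − 110 × 3 = 260 ms
Then RT(2) = 260 + 110 × log₂ 2 = 260 + 110 × 1 ≈ 370.000 ms.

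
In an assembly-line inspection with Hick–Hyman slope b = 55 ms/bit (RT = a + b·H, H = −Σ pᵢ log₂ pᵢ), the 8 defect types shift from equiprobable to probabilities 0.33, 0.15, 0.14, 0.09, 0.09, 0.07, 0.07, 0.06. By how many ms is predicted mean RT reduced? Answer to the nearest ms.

The RT saving is b·ΔH. Equiprobable H₀ = log₂(8) = 3.0000 bits; with the given probabilities H = 2.7414 bits.
b·(H₀ − H) = 55 × (3.0000 − 2.7414) = 14.22 ms.

14 ms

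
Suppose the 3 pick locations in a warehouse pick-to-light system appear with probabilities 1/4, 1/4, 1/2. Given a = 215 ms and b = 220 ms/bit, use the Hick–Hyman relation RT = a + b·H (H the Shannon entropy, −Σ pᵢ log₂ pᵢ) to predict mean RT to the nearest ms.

545 ms

H = −Σ pᵢ log₂ pᵢ = 0.25·2 + 0.25·2 + 0.5·1 = 1.500 bits.
RT = 215 + 220 × 1.500 = 545.00 ms.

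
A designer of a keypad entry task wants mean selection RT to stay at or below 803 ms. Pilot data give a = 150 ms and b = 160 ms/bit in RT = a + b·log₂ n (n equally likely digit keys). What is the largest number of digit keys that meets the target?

16

Information budget: (803 − 150)/160 = 4.0812 bits, so n ≤ 2^4.0812 = 16.927 → at most 16.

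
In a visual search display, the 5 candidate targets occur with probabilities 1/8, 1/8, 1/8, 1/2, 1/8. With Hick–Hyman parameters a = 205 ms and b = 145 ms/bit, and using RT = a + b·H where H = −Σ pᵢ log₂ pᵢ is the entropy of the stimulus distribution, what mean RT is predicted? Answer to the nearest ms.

H = −Σ pᵢ log₂ pᵢ = 0.125·3 + 0.125·3 + 0.125·3 + 0.5·1 + 0.125·3 = 2.000 bits.
RT = 205 + 145 × 2.000 = 495.00 ms.

495 ms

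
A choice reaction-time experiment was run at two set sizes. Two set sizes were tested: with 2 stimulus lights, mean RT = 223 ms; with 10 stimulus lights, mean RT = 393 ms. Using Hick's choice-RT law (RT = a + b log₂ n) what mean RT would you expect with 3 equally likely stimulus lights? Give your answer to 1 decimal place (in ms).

265.8 ms

RT is linear in log₂ n, so two points fix the line:
  b = (393 − 223) / (log₂ 10 − log₂ 2) = 170 / (3.3219 − 1) = 73.215 ms/bit
  a = 223 − 73.215 × 1 = 149.785 ms
Then RT(3) = 149.785 + 73.215 × log₂ 3 = 149.785 + 73.215 × 1.5850 ≈ 265.828 ms.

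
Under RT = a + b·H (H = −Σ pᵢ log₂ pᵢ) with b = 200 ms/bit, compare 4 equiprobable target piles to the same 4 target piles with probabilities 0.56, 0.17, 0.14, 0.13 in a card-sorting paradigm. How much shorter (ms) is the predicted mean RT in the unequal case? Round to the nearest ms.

The RT saving is b·ΔH. Equiprobable H₀ = log₂(4) = 2.0000 bits; with the given probabilities H = 1.6828 bits.
b·(H₀ − H) = 200 × (2.0000 − 1.6828) = 63.44 ms.

63 ms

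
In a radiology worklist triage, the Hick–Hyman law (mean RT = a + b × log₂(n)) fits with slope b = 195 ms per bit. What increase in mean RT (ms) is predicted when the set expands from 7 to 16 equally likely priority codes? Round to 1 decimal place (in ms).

232.6 ms

Only the slope matters, since a is common to both: ΔRT = b·log₂(n₂/n₁).
log₂(16) − log₂(7) = 4 − 2.8074 = 1.1926.
ΔRT = 195 × 1.1926 = 232.566 ms.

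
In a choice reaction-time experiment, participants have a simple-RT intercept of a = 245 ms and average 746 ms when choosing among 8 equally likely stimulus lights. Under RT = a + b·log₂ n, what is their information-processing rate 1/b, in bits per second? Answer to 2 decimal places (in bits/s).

Choice component = 746 − 245 = 501 ms over log₂(8) = 3 bits.
b = 501 / 3 = 167.000 ms/bit, so 1/b = 5.988 bits/s.

5.99 bits/s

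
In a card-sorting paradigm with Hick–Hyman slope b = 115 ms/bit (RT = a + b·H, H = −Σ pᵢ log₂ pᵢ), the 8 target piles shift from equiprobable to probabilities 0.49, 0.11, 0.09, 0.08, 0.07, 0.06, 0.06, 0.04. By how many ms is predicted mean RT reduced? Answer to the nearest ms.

The RT saving is b·ΔH. Equiprobable H₀ = log₂(8) = 3.0000 bits; with the given probabilities H = 2.4001 bits.
b·(H₀ − H) = 115 × (3.0000 − 2.4001) = 68.99 ms.

69 ms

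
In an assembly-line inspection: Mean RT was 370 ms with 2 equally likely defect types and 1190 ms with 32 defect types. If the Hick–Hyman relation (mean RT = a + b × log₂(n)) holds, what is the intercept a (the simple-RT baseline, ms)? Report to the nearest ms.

Slope: b = (1190 − 370) / (log₂ 32 − log₂ 2) = 820/4.0000 = 205 ms/bit.
a = RT₁ − b·log₂ n₁ = 370 − 205 × 1 = 165.000 ms.

165 ms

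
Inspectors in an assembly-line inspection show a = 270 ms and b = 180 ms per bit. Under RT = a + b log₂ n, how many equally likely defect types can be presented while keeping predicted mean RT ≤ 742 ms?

180·log₂ n ≤ 742 − 270 = 472, giving log₂ n ≤ 2.6222 and n ≤ 6.157. The largest whole number is 6.

6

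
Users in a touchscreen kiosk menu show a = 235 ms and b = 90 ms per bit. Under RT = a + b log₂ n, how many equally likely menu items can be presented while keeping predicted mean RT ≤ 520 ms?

Set 235 + 90·log₂ n ≤ 520 → log₂ n ≤ (520 − 235)/90 = 3.1667.
So n ≤ 2^3.1667 = 8.980; the largest integer n is 8.

8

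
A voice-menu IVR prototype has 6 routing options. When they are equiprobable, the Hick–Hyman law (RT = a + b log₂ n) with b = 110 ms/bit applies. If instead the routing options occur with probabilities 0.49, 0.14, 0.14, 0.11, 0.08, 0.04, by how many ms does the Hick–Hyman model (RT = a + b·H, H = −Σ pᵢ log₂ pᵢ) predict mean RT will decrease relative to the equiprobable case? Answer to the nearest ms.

50 ms

Equiprobable entropy H₀ = log₂ 6 = 2.5850 bits.
Skewed entropy H = −Σ pᵢ log₂ pᵢ = 2.1261 bits.
ΔRT = b·(H₀ − H) = 110 × 0.4589 = 50.48 ms.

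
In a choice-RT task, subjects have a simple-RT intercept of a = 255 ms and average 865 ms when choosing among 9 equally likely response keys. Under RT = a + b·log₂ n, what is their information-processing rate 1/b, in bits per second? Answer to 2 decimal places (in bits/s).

5.20 bits/s

Choice component = 865 − 255 = 610 ms over log₂(9) = 3.1699 bits.
b = 610 / 3.1699 = 192.434 ms/bit, so 1/b = 5.197 bits/s.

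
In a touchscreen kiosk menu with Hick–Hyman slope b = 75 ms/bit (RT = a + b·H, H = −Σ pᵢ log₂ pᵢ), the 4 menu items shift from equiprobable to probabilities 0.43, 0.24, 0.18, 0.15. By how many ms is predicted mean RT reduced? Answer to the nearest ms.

Equiprobable entropy H₀ = log₂ 4 = 2.0000 bits.
Skewed entropy H = −Σ pᵢ log₂ pᵢ = 1.8736 bits.
ΔRT = b·(H₀ − H) = 75 × 0.1264 = 9.48 ms.

9 ms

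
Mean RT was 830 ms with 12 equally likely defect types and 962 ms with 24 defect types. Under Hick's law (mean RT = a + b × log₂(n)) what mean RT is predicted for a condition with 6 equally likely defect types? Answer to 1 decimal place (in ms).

Solve the two-equation system in a and b:
  b = (962 − 830) / (log₂ 24 − log₂ 12) = 132 / (4.5850 − 3.5850) = 132.000 ms/bit
  a = 830 − 132.000 × 3.5850 = 356.785 ms
Then RT(6) = 356.785 + 132.000 × log₂ 6 = 356.785 + 132.000 × 2.5850 ≈ 698.000 ms.

698.0 ms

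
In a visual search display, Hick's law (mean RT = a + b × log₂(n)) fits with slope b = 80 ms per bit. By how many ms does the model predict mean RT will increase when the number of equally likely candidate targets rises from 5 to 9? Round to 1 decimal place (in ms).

Only the slope matters, since a is common to both: ΔRT = b·log₂(n₂/n₁).
log₂(9) − log₂(5) = 3.1699 − 2.3219 = 0.8480.
ΔRT = 80 × 0.8480 = 67.840 ms.

67.8 ms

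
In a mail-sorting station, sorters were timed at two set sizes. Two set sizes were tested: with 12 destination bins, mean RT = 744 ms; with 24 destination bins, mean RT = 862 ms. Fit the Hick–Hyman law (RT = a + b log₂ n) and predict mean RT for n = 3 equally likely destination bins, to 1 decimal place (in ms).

508.0 ms

With log₂ n on the abscissa the relation is linear; from the two conditions:
  b = (862 − 744) / (log₂ 24 − log₂ 12) = 118 / (4.5850 − 3.5850) = 118.000 ms/bit
  a = 744 − 118.000 × 3.5850 = 320.974 ms
Then RT(3) = 320.974 + 118.000 × log₂ 3 = 320.974 + 118.000 × 1.5850 ≈ 508.000 ms.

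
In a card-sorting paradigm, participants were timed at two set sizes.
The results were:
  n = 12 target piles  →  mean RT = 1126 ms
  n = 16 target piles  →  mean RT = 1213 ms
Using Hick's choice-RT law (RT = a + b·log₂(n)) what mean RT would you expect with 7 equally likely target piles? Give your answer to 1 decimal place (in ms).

963.0 ms

Fit slope and intercept:
  b = (1213 − 1126) / (log₂ 16 − log₂ 12) = 87 / (4 − 3.5850) = 209.620 ms/bit
  a = 1126 − 209.620 × 3.5850 = 374.522 ms
Then RT(7) = 374.522 + 209.620 × log₂ 7 = 374.522 + 209.620 × 2.8074 ≈ 962.998 ms.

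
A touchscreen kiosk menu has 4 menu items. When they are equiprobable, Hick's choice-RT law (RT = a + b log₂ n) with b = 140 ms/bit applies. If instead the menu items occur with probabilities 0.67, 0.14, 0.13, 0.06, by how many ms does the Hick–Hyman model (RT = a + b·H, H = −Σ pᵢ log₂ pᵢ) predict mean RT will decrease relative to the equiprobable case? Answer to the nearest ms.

83 ms

Equiprobable entropy H₀ = log₂ 4 = 2.0000 bits.
Skewed entropy H = −Σ pᵢ log₂ pᵢ = 1.4104 bits.
ΔRT = b·(H₀ − H) = 140 × 0.5896 = 82.55 ms.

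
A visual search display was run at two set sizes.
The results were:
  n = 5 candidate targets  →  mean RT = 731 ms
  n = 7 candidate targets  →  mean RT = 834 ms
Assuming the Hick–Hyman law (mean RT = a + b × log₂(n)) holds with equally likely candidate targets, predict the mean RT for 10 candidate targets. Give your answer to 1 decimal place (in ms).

943.2 ms

Fit slope and intercept:
  b = (834 − 731) / (log₂ 7 − log₂ 5) = 103 / (2.8074 − 2.3219) = 212.184 ms/bit
  a = 731 − 212.184 × 2.3219 = 238.323 ms
Then RT(10) = 238.323 + 212.184 × log₂ 10 = 238.323 + 212.184 × 3.3219 ≈ 943.184 ms.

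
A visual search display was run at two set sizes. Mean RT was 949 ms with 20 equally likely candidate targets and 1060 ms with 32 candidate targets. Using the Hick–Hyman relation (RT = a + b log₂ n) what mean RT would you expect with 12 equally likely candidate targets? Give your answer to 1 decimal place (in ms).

828.4 ms

With log₂ n on the abscissa the relation is linear; from the two conditions:
  b = (1060 − 949) / (log₂ 32 − log₂ 20) = 111 / (5 − 4.3219) = 163.699 ms/bit
  a = 949 − 163.699 × 4.3219 = 241.503 ms
Then RT(12) = 241.503 + 163.699 × log₂ 12 = 241.503 + 163.699 × 3.5850 ≈ 828.359 ms.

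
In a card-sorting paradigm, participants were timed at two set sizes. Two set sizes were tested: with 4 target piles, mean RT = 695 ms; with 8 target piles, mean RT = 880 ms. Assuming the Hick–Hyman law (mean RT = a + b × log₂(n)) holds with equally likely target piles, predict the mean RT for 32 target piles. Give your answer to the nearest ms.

1250 ms

Solve the two-equation system in a and b:
  b = (880 − 695) / (log₂ 8 − log₂ 4) = 185 / (3 − 2) = 185 ms/bit
  a = 695 − 185 × 2 = 325 ms
Then RT(32) = 325 + 185 × log₂ 32 = 325 + 185 × 5 ≈ 1250.000 ms.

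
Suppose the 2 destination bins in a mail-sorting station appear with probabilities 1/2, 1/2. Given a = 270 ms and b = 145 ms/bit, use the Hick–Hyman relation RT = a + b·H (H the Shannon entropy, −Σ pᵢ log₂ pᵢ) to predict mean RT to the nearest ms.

Each term −pᵢ log₂ pᵢ: 0.5·1 + 0.5·1; summed, H = 1.000 bits.
Mean RT = a + bH = 270 + 145·1.000 = 415.00 ms.

415 ms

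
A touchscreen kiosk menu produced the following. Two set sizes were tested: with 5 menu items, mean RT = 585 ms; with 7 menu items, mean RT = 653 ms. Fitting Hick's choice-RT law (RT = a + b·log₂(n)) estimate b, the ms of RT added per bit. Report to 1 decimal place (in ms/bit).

Slope: b = (653 − 585) / (log₂ 7 − log₂ 5) = 68/0.4854 = 140.083 ms/bit.

140.1 ms/bit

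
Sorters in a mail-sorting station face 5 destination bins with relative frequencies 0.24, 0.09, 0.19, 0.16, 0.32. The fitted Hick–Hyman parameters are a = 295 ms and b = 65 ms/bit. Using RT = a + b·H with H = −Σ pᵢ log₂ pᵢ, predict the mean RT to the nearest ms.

439 ms

H = 0.24·log₂(1/0.24) + 0.09·log₂(1/0.09) + 0.19·log₂(1/0.19) + 0.16·log₂(1/0.16) + 0.32·log₂(1/0.32) = 2.2111 bits.
RT = 295 + 65 × 2.2111 = 438.72 ms.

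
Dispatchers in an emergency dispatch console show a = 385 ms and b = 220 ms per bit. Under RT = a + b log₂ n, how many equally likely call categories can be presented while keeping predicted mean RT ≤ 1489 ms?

32

Information budget: (1489 − 385)/220 = 5.0182 bits, so n ≤ 2^5.0182 = 32.406 → at most 32.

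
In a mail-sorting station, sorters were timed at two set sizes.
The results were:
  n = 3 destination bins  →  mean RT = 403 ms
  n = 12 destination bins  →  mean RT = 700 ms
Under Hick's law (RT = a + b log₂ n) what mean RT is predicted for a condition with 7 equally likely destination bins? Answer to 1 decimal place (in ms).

584.5 ms

RT is linear in log₂ n, so two points fix the line:
  b = (700 − 403) / (log₂ 12 − log₂ 3) = 297 / (3.5850 − 1.5850) = 148.500 ms/bit
  a = 403 − 148.500 × 1.5850 = 167.633 ms
Then RT(7) = 167.633 + 148.500 × log₂ 7 = 167.633 + 148.500 × 2.8074 ≈ 584.525 ms.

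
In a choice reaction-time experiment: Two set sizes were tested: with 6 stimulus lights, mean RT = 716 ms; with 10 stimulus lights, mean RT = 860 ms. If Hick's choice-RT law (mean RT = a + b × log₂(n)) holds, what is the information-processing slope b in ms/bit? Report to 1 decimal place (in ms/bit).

195.4 ms/bit

b = (RT₂ − RT₁)/(log₂ n₂ − log₂ n₁) = (860 − 716)/(3.3219 − 2.5850) = 195.396 ms/bit.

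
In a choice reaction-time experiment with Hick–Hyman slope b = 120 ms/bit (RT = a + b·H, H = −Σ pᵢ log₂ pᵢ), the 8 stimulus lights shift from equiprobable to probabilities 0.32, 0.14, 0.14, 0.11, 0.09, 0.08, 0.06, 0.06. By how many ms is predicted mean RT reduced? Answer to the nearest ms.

Equiprobable entropy H₀ = log₂ 8 = 3.0000 bits.
Skewed entropy H = −Σ pᵢ log₂ pᵢ = 2.7618 bits.
ΔRT = b·(H₀ − H) = 120 × 0.2382 = 28.59 ms.

29 ms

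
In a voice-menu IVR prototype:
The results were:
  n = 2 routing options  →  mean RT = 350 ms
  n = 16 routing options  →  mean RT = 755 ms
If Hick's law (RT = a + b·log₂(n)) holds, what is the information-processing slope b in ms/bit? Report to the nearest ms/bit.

135 ms/bit

b = (RT₂ − RT₁)/(log₂ n₂ − log₂ n₁) = (755 − 350)/(4 − 1) = 135 ms/bit.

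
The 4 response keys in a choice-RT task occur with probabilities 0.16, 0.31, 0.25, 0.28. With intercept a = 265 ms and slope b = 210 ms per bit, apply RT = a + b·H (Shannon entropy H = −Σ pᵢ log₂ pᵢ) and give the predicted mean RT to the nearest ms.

677 ms

H = 0.16·log₂(1/0.16) + 0.31·log₂(1/0.31) + 0.25·log₂(1/0.25) + 0.28·log₂(1/0.28) = 1.9610 bits.
RT = 265 + 210 × 1.9610 = 676.82 ms.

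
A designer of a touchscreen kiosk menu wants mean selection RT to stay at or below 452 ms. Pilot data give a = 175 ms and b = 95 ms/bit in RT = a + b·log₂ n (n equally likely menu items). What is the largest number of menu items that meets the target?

7

Set 175 + 95·log₂ n ≤ 452 → log₂ n ≤ (452 − 175)/95 = 2.9158.
So n ≤ 2^2.9158 = 7.546; the largest integer n is 7.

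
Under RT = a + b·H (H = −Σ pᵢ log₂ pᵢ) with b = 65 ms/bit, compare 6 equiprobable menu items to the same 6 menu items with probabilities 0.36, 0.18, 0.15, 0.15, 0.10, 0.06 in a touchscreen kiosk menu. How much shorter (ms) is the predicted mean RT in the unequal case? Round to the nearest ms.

The RT saving is b·ΔH. Equiprobable H₀ = log₂(6) = 2.5850 bits; with the given probabilities H = 2.3727 bits.
b·(H₀ − H) = 65 × (2.5850 − 2.3727) = 13.79 ms.

14 ms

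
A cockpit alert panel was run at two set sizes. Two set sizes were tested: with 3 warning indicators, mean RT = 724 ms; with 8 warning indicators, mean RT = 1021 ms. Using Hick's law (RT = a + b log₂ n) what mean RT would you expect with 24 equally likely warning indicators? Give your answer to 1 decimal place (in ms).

1353.7 ms

Fit slope and intercept:
  b = (1021 − 724) / (log₂ 8 − log₂ 3) = 297 / (3 − 1.5850) = 209.888 ms/bit
  a = 724 − 209.888 × 1.5850 = 391.335 ms
Then RT(24) = 391.335 + 209.888 × log₂ 24 = 391.335 + 209.888 × 4.5850 ≈ 1353.665 ms.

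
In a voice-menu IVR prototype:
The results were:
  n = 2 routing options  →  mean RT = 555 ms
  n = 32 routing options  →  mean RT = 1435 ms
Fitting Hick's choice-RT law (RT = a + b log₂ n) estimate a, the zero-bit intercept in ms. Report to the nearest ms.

b = (RT₂ − RT₁)/(log₂ n₂ − log₂ n₁) = (1435 − 555)/(5 − 1) = 220 ms/bit.
a = RT₁ − b·log₂ n₁ = 555 − 220 × 1 = 335.000 ms.

335 ms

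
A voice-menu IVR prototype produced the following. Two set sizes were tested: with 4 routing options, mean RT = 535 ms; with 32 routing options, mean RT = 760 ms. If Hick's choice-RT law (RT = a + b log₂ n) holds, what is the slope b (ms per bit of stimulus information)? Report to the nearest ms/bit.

Slope: b = (760 − 535) / (log₂ 32 − log₂ 4) = 225/3.0000 = 75 ms/bit.

75 ms/bit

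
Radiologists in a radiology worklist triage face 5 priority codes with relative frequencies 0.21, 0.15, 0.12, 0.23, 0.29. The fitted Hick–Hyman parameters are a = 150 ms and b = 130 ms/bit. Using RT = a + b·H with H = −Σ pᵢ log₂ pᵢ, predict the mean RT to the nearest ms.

Entropy contributions −pᵢ log₂ pᵢ: 0.4728, 0.4105, 0.3671, 0.4877, 0.5179; sum H = 2.2560 bits.
RT = a + bH = 150 + 130·2.2560 = 443.28 ms.

443 ms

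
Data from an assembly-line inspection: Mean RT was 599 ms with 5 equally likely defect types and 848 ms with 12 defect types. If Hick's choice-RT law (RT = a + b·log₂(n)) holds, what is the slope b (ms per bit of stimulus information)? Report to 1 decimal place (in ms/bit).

Slope: b = (848 − 599) / (log₂ 12 − log₂ 5) = 249/1.2630 = 197.144 ms/bit.

197.1 ms/bit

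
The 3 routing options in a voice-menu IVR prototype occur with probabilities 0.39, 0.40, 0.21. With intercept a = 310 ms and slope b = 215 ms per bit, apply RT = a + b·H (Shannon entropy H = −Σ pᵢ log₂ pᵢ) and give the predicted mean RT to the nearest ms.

639 ms

Entropy contributions −pᵢ log₂ pᵢ: 0.5298, 0.5288, 0.4728; sum H = 1.5314 bits.
RT = a + bH = 310 + 215·1.5314 = 639.25 ms.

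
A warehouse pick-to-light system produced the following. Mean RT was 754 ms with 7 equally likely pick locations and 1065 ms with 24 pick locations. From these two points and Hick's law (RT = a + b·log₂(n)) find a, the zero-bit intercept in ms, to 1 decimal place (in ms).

262.8 ms

b = (RT₂ − RT₁)/(log₂ n₂ − log₂ n₁) = (1065 − 754)/(4.5850 − 2.8074) = 174.954 ms/bit.
a = RT₁ − b·log₂ n₁ = 754 − 174.954 × 2.8074 = 262.841 ms.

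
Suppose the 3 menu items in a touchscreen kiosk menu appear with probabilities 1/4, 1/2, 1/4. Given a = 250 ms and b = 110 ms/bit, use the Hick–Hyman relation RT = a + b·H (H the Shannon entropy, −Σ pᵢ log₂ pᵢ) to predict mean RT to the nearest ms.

Each term −pᵢ log₂ pᵢ: 0.25·2 + 0.5·1 + 0.25·2; summed, H = 1.500 bits.
Mean RT = a + bH = 250 + 110·1.500 = 415.00 ms.

415 ms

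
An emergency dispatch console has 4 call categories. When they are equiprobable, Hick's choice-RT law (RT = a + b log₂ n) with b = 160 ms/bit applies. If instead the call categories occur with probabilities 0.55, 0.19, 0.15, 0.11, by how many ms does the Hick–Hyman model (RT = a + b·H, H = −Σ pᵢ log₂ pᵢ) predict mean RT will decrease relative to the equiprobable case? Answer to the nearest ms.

The RT saving is b·ΔH. Equiprobable H₀ = log₂(4) = 2.0000 bits; with the given probabilities H = 1.6904 bits.
b·(H₀ − H) = 160 × (2.0000 − 1.6904) = 49.53 ms.

50 ms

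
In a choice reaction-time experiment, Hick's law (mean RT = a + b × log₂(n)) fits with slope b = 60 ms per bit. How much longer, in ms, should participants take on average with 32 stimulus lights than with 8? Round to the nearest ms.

120 ms

Only the slope matters, since a is common to both: ΔRT = b·log₂(n₂/n₁).
log₂(32) − log₂(8) = log₂(32/8) = log₂(4) = 2.
ΔRT = 60 × 2.0000 = 120.000 ms.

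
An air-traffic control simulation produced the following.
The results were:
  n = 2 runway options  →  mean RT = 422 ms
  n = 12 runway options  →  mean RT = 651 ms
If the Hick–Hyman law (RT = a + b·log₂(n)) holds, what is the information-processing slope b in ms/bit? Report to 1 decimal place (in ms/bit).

b = (RT₂ − RT₁)/(log₂ n₂ − log₂ n₁) = (651 − 422)/(3.5850 − 1) = 88.589 ms/bit.

88.6 ms/bit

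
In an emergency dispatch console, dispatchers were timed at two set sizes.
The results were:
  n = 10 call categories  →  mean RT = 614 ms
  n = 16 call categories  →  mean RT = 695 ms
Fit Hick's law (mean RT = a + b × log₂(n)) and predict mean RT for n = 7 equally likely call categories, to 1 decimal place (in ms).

RT is linear in log₂ n, so two points fix the line:
  b = (695 − 614) / (log₂ 16 − log₂ 10) = 81 / (4 − 3.3219) = 119.456 ms/bit
  a = 614 − 119.456 × 3.3219 = 217.175 ms
Then RT(7) = 217.175 + 119.456 × log₂ 7 = 217.175 + 119.456 × 2.8074 ≈ 552.531 ms.

552.5 ms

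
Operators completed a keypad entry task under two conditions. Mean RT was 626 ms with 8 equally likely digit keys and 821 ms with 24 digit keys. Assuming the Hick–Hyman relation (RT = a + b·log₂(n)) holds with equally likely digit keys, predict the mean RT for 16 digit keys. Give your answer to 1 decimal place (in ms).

RT is linear in log₂ n, so two points fix the line:
  b = (821 − 626) / (log₂ 24 − log₂ 8) = 195 / (4.5850 − 3) = 123.031 ms/bit
  a = 626 − 123.031 × 3 = 256.906 ms
Then RT(16) = 256.906 + 123.031 × log₂ 16 = 256.906 + 123.031 × 4 ≈ 749.031 ms.

749.0 ms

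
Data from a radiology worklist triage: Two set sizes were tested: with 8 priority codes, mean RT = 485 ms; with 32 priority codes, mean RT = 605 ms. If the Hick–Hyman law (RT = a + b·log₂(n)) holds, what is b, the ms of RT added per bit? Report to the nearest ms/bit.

60 ms/bit

The slope on a log₂ axis is (605 − 485) / (5 − 3) = 60 ms/bit.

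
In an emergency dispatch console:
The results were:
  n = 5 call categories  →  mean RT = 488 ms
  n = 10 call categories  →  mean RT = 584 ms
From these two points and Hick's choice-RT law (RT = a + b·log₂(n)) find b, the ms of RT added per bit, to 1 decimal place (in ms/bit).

The slope on a log₂ axis is (584 − 488) / (3.3219 − 2.3219) = 96.000 ms/bit.

96.0 ms/bit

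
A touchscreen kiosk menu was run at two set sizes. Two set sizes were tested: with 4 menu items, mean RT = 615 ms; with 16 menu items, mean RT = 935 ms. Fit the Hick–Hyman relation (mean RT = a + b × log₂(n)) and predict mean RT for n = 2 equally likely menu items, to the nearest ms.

455 ms

With log₂ n on the abscissa the relation is linear; from the two conditions:
  b = (935 − 615) / (log₂ 16 − log₂ 4) = 320 / (4 − 2) = 160 ms/bit
  a = 615 − 160 × 2 = 295 ms
Then RT(2) = 295 + 160 × log₂ 2 = 295 + 160 × 1 ≈ 455.000 ms.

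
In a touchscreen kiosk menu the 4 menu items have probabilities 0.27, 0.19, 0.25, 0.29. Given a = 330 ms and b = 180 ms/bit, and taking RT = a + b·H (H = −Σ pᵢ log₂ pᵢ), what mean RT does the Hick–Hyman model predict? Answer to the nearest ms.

Entropy contributions −pᵢ log₂ pᵢ: 0.5100, 0.4552, 0.5000, 0.5179; sum H = 1.9832 bits.
RT = a + bH = 330 + 180·1.9832 = 686.97 ms.

687 ms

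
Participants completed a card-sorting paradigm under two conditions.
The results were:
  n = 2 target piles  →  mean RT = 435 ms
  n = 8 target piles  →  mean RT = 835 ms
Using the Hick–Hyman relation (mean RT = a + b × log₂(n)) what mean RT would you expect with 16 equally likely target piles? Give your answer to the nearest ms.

Solve the two-equation system in a and b:
  b = (835 − 435) / (log₂ 8 − log₂ 2) = 400 / (3 − 1) = 200 ms/bit
  a = 435 − 200 × 1 = 235 ms
Then RT(16) = 235 + 200 × log₂ 16 = 235 + 200 × 4 ≈ 1035.000 ms.

1035 ms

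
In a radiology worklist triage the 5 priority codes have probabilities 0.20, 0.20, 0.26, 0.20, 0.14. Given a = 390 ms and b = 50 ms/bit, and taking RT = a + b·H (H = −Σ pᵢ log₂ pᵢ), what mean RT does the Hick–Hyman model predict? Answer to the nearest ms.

505 ms

Entropy contributions −pᵢ log₂ pᵢ: 0.4644, 0.4644, 0.5053, 0.4644, 0.3971; sum H = 2.2956 bits.
RT = a + bH = 390 + 50·2.2956 = 504.78 ms.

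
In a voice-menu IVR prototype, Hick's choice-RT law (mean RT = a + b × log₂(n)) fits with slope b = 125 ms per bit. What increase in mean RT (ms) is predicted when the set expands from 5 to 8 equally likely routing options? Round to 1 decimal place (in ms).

84.8 ms

The intercept a cancels: ΔRT = b·(log₂ n₂ − log₂ n₁) = b·log₂(n₂/n₁).
log₂(8) − log₂(5) = 3 − 2.3219 = 0.6781.
ΔRT = 125 × 0.6781 = 84.759 ms.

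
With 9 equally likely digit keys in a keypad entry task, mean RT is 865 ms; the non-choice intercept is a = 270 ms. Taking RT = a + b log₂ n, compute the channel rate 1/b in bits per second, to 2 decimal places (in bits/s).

b = (865 − 270)/log₂ 9 = 595/3.1699 = 187.702 ms per bit = 0.18770 s/bit; the reciprocal is 5.328 bits/s.

5.33 bits/s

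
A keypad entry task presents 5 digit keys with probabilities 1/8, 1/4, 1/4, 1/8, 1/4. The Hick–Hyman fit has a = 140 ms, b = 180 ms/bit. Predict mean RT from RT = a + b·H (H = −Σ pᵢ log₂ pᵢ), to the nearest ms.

545 ms

Each term −pᵢ log₂ pᵢ: 0.125·3 + 0.25·2 + 0.25·2 + 0.125·3 + 0.25·2; summed, H = 2.250 bits.
Mean RT = a + bH = 140 + 180·2.250 = 545.00 ms.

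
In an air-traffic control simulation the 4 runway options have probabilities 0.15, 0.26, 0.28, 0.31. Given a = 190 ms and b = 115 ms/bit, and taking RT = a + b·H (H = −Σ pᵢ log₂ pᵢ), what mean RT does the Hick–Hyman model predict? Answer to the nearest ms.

H = 0.15·log₂(1/0.15) + 0.26·log₂(1/0.26) + 0.28·log₂(1/0.28) + 0.31·log₂(1/0.31) = 1.9538 bits.
RT = 190 + 115 × 1.9538 = 414.69 ms.

415 ms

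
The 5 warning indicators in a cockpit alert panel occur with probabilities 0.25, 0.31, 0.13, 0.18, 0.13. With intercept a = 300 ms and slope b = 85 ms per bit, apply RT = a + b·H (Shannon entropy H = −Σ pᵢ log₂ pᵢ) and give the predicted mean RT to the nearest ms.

Entropy contributions −pᵢ log₂ pᵢ: 0.5000, 0.5238, 0.3826, 0.4453, 0.3826; sum H = 2.2344 bits.
RT = a + bH = 300 + 85·2.2344 = 489.92 ms.

490 ms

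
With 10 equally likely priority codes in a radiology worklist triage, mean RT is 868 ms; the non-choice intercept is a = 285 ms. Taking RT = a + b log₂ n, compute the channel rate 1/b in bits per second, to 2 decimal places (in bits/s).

5.70 bits/s

b = (868 − 285)/log₂ 10 = 583/3.3219 = 175.500 ms per bit = 0.17550 s/bit; the reciprocal is 5.698 bits/s.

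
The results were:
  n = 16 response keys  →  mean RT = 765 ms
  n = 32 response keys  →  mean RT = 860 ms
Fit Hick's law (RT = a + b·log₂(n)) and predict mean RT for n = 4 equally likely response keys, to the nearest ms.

575 ms

Solve the two-equation system in a and b:
  b = (860 − 765) / (log₂ 32 − log₂ 16) = 95 / (5 − 4) = 95 ms/bit
  a = 765 − 95 × 4 = 385 ms
Then RT(4) = 385 + 95 × log₂ 4 = 385 + 95 × 2 ≈ 575.000 ms.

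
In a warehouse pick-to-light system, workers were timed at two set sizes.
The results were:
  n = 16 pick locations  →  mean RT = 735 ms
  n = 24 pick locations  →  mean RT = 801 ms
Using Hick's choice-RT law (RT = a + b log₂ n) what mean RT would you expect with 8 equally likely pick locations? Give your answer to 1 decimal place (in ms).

Solve the two-equation system in a and b:
  b = (801 − 735) / (log₂ 24 − log₂ 16) = 66 / (4.5850 − 4) = 112.828 ms/bit
  a = 735 − 112.828 × 4 = 283.689 ms
Then RT(8) = 283.689 + 112.828 × log₂ 8 = 283.689 + 112.828 × 3 ≈ 622.172 ms.

622.2 ms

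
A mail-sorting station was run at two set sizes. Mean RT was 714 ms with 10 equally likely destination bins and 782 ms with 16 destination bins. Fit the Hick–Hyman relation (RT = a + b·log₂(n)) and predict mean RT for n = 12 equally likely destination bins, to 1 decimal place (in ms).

740.4 ms

Solve the two-equation system in a and b:
  b = (782 − 714) / (log₂ 16 − log₂ 10) = 68 / (4 − 3.3219) = 100.284 ms/bit
  a = 714 − 100.284 × 3.3219 = 380.863 ms
Then RT(12) = 380.863 + 100.284 × log₂ 12 = 380.863 + 100.284 × 3.5850 ≈ 740.378 ms.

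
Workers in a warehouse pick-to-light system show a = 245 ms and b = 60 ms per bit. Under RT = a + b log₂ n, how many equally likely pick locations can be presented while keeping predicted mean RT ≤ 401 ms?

6

Set 245 + 60·log₂ n ≤ 401 → log₂ n ≤ (401 − 245)/60 = 2.6000.
So n ≤ 2^2.6000 = 6.063; the largest integer n is 6.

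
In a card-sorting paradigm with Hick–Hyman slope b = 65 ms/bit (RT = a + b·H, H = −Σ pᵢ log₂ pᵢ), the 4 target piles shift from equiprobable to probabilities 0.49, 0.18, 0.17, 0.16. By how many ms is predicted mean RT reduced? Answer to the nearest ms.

13 ms

The RT saving is b·ΔH. Equiprobable H₀ = log₂(4) = 2.0000 bits; with the given probabilities H = 1.8072 bits.
b·(H₀ − H) = 65 × (2.0000 − 1.8072) = 12.53 ms.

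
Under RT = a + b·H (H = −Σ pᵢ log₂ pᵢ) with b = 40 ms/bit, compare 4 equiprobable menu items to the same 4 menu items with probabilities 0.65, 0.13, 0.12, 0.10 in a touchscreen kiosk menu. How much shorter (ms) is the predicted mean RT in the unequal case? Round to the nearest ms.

21 ms

The RT saving is b·ΔH. Equiprobable H₀ = log₂(4) = 2.0000 bits; with the given probabilities H = 1.4859 bits.
b·(H₀ − H) = 40 × (2.0000 − 1.4859) = 20.57 ms.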